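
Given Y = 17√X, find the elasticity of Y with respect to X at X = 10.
Elasticity = 1/2

Elasticity = (dY/dX) · (X/Y)

dY/dX = 17/(2·√X)
At X = 10: dY/dX = 17·√10/20, Y = 17·√10

Elasticity = (17·√10/20) · (10 / (17·√10)) = 1/2

Interpretation: for a small percentage change in X, the percentage change in Y is approximately 0.50 times as large.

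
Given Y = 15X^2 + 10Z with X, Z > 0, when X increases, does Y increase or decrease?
Y increases

Taking the partial derivative:
∂Y/∂X = 30X

∂Y/∂X = 30X > 0 (assuming positive values)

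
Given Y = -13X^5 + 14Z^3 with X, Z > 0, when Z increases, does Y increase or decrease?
Y increases

Taking the partial derivative:
∂Y/∂Z = 42Z^2

∂Y/∂Z = 42Z^2 > 0 (assuming positive values)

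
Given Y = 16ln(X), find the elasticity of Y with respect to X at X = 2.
Elasticity = 1/ln(2) ≈ 1.4427

Elasticity = (dY/dX) · (X/Y)

dY/dX = 16/X
At X = 2: dY/dX = 8, Y = 16·ln(2)

Elasticity = 8 · (2 / (16·ln(2))) = 1/ln(2) ≈ 1.4427

Interpretation: for a small percentage change in X, the percentage change in Y is approximately 1.44 times as large.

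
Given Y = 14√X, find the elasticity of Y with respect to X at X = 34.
Elasticity = 1/2

Elasticity = (dY/dX) · (X/Y)

dY/dX = 7/√X
At X = 34: dY/dX = 7·√34/34, Y = 14·√34

Elasticity = (7·√34/34) · (34 / (14·√34)) = 1/2

Interpretation: for a small percentage change in X, the percentage change in Y is approximately 0.50 times as large.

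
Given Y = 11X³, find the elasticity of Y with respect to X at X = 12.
Elasticity = 3

Elasticity = (dY/dX) · (X/Y)

dY/dX = 33·X²
At X = 12: dY/dX = 4752, Y = 19008

Elasticity = 4752 · (12 / 19008) = 3

Interpretation: for a small percentage change in X, the percentage change in Y is approximately 3.00 times as large.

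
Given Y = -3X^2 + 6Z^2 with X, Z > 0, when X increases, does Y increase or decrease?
Y decreases

Taking the partial derivative:
∂Y/∂X = -6X

∂Y/∂X = -6X < 0 (assuming positive values)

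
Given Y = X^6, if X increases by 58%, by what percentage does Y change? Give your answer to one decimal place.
1455.8%

For Y = X^6:
If X → X(1 + 0.58)
Then Y → Y · (1 + 0.58)^6
     ≈ Y · 15.5576

Percentage change = ((1 + 0.58)^6 − 1) × 100% ≈ 1455.8%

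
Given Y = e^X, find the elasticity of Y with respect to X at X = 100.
Elasticity = 100

Elasticity = (dY/dX) · (X/Y)

dY/dX = e^X
At X = 100: dY/dX = e^100, Y = e^100

Elasticity = (e^100) · (100 / (e^100)) = 100

Interpretation: for a small percentage change in X, the percentage change in Y is approximately 100.00 times as large.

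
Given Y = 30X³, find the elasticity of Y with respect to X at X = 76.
Elasticity = 3

Elasticity = (dY/dX) · (X/Y)

dY/dX = 90·X²
At X = 76: dY/dX = 519840, Y = 13169280

Elasticity = 519840 · (76 / 13169280) = 3

Interpretation: for a small percentage change in X, the percentage change in Y is approximately 3.00 times as large.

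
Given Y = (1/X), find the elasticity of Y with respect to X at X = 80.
Elasticity = -1

Elasticity = (dY/dX) · (X/Y)

dY/dX = -1/X²
At X = 80: dY/dX = -1/6400, Y = 1/80

Elasticity = (-1/6400) · (80 / (1/80)) = -1

Interpretation: for a small percentage change in X, the percentage change in Y is approximately -1.00 times as large.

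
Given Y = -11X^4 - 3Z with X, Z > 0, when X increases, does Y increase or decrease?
Y decreases

Taking the partial derivative:
∂Y/∂X = -44X^3

∂Y/∂X = -44X^3 < 0 (assuming positive values)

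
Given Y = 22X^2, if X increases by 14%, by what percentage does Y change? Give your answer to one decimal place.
30.0%

For Y = 22X^2:
If X → X(1 + 0.14)
Then Y → Y · (1 + 0.14)^2
     = Y · 1.2996

Percentage change = ((1 + 0.14)^2 − 1) × 100% ≈ 30.0%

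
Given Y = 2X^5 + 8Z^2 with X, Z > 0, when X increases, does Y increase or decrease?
Y increases

Taking the partial derivative:
∂Y/∂X = 10X^4

∂Y/∂X = 10X^4 > 0 (assuming positive values)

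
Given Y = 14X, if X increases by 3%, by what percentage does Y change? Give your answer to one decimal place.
3.0%

For Y = 14X:
If X → X(1 + 0.03)
Then Y → Y · (1 + 0.03)^1
     = Y · 1.0300

Percentage change = ((1 + 0.03)^1 − 1) × 100% = 3.0%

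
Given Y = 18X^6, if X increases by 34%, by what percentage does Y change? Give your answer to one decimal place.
478.9%

For Y = 18X^6:
If X → X(1 + 0.34)
Then Y → Y · (1 + 0.34)^6
     ≈ Y · 5.7893

Percentage change = ((1 + 0.34)^6 − 1) × 100% ≈ 478.9%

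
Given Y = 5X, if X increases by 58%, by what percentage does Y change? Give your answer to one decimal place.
58.0%

For Y = 5X:
If X → X(1 + 0.58)
Then Y → Y · (1 + 0.58)^1
     = Y · 1.5800

Percentage change = ((1 + 0.58)^1 − 1) × 100% = 58.0%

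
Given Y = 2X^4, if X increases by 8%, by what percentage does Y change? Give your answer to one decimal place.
36.0%

For Y = 2X^4:
If X → X(1 + 0.08)
Then Y → Y · (1 + 0.08)^4
     ≈ Y · 1.3605

Percentage change = ((1 + 0.08)^4 − 1) × 100% ≈ 36.0%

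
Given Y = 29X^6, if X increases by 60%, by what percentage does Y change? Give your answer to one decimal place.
1577.7%

For Y = 29X^6:
If X → X(1 + 0.6)
Then Y → Y · (1 + 0.6)^6
     ≈ Y · 16.7772

Percentage change = ((1 + 0.6)^6 − 1) × 100% ≈ 1577.7%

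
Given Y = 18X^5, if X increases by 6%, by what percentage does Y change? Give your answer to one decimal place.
33.8%

For Y = 18X^5:
If X → X(1 + 0.06)
Then Y → Y · (1 + 0.06)^5
     ≈ Y · 1.3382

Percentage change = ((1 + 0.06)^5 − 1) × 100% ≈ 33.8%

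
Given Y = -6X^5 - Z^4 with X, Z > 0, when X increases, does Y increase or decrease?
Y decreases

Taking the partial derivative:
∂Y/∂X = -30X^4

∂Y/∂X = -30X^4 < 0 (assuming positive values)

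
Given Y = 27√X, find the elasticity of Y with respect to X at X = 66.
Elasticity = 1/2

Elasticity = (dY/dX) · (X/Y)

dY/dX = 27/(2·√X)
At X = 66: dY/dX = 9·√66/44, Y = 27·√66

Elasticity = (9·√66/44) · (66 / (27·√66)) = 1/2

Interpretation: for a small percentage change in X, the percentage change in Y is approximately 0.50 times as large.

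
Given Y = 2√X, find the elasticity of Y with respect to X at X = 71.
Elasticity = 1/2

Elasticity = (dY/dX) · (X/Y)

dY/dX = 1/√X
At X = 71: dY/dX = √71/71, Y = 2·√71

Elasticity = (√71/71) · (71 / (2·√71)) = 1/2

Interpretation: for a small percentage change in X, the percentage change in Y is approximately 0.50 times as large.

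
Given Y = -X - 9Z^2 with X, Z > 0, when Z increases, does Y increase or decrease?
Y decreases

Taking the partial derivative:
∂Y/∂Z = -18Z

∂Y/∂Z = -18Z < 0 (assuming positive values)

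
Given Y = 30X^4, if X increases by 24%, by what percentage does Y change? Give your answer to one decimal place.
136.4%

For Y = 30X^4:
If X → X(1 + 0.24)
Then Y → Y · (1 + 0.24)^4
     ≈ Y · 2.3642

Percentage change = ((1 + 0.24)^4 − 1) × 100% ≈ 136.4%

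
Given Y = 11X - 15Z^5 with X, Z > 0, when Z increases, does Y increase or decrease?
Y decreases

Taking the partial derivative:
∂Y/∂Z = -75Z^4

∂Y/∂Z = -75Z^4 < 0 (assuming positive values)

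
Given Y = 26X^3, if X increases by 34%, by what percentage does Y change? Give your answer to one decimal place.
140.6%

For Y = 26X^3:
If X → X(1 + 0.34)
Then Y → Y · (1 + 0.34)^3
     ≈ Y · 2.4061

Percentage change = ((1 + 0.34)^3 − 1) × 100% ≈ 140.6%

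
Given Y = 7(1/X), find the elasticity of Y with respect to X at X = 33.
Elasticity = -1

Elasticity = (dY/dX) · (X/Y)

dY/dX = -7/X²
At X = 33: dY/dX = -7/1089, Y = 7/33

Elasticity = (-7/1089) · (33 / (7/33)) = -1

Interpretation: for a small percentage change in X, the percentage change in Y is approximately -1.00 times as large.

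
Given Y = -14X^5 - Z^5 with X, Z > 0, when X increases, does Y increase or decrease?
Y decreases

Taking the partial derivative:
∂Y/∂X = -70X^4

∂Y/∂X = -70X^4 < 0 (assuming positive values)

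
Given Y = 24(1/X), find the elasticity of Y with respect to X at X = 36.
Elasticity = -1

Elasticity = (dY/dX) · (X/Y)

dY/dX = -24/X²
At X = 36: dY/dX = -1/54, Y = 2/3

Elasticity = (-1/54) · (36 / (2/3)) = -1

Interpretation: for a small percentage change in X, the percentage change in Y is approximately -1.00 times as large.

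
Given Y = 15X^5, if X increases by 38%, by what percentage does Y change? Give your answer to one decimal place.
400.5%

For Y = 15X^5:
If X → X(1 + 0.38)
Then Y → Y · (1 + 0.38)^5
     ≈ Y · 5.0049

Percentage change = ((1 + 0.38)^5 − 1) × 100% ≈ 400.5%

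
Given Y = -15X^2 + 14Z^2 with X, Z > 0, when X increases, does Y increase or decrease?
Y decreases

Taking the partial derivative:
∂Y/∂X = -30X

∂Y/∂X = -30X < 0 (assuming positive values)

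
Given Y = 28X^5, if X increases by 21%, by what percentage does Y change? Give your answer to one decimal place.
159.4%

For Y = 28X^5:
If X → X(1 + 0.21)
Then Y → Y · (1 + 0.21)^5
     ≈ Y · 2.5937

Percentage change = ((1 + 0.21)^5 − 1) × 100% ≈ 159.4%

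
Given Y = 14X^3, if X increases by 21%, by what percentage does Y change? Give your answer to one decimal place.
77.2%

For Y = 14X^3:
If X → X(1 + 0.21)
Then Y → Y · (1 + 0.21)^3
     ≈ Y · 1.7716

Percentage change = ((1 + 0.21)^3 − 1) × 100% ≈ 77.2%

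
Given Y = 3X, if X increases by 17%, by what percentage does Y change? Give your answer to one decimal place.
17.0%

For Y = 3X:
If X → X(1 + 0.17)
Then Y → Y · (1 + 0.17)^1
     = Y · 1.1700

Percentage change = ((1 + 0.17)^1 − 1) × 100% = 17.0%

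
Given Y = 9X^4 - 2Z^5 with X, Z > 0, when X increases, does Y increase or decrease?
Y increases

Taking the partial derivative:
∂Y/∂X = 36X^3

∂Y/∂X = 36X^3 > 0 (assuming positive values)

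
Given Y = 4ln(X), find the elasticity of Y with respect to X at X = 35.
Elasticity = 1/ln(35) ≈ 0.2813

Elasticity = (dY/dX) · (X/Y)

dY/dX = 4/X
At X = 35: dY/dX = 4/35, Y = 4·ln(35)

Elasticity = (4/35) · (35 / (4·ln(35))) = 1/ln(35) ≈ 0.2813

Interpretation: for a small percentage change in X, the percentage change in Y is approximately 0.28 times as large.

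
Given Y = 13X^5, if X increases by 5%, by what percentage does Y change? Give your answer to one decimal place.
27.6%

For Y = 13X^5:
If X → X(1 + 0.05)
Then Y → Y · (1 + 0.05)^5
     ≈ Y · 1.2763

Percentage change = ((1 + 0.05)^5 − 1) × 100% ≈ 27.6%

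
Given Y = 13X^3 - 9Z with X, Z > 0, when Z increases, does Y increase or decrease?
Y decreases

Taking the partial derivative:
∂Y/∂Z = -9

∂Y/∂Z = -9 < 0 (assuming positive values)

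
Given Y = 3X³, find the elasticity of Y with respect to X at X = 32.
Elasticity = 3

Elasticity = (dY/dX) · (X/Y)

dY/dX = 9·X²
At X = 32: dY/dX = 9216, Y = 98304

Elasticity = 9216 · (32 / 98304) = 3

Interpretation: for a small percentage change in X, the percentage change in Y is approximately 3.00 times as large.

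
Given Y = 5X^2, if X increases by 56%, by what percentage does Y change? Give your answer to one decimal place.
143.4%

For Y = 5X^2:
If X → X(1 + 0.56)
Then Y → Y · (1 + 0.56)^2
     = Y · 2.4336

Percentage change = ((1 + 0.56)^2 − 1) × 100% ≈ 143.4%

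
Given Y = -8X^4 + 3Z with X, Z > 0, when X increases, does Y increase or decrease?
Y decreases

Taking the partial derivative:
∂Y/∂X = -32X^3

∂Y/∂X = -32X^3 < 0 (assuming positive values)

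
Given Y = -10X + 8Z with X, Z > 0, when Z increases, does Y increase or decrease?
Y increases

Taking the partial derivative:
∂Y/∂Z = 8

∂Y/∂Z = 8 > 0 (assuming positive values)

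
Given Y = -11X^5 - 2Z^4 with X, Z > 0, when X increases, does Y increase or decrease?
Y decreases

Taking the partial derivative:
∂Y/∂X = -55X^4

∂Y/∂X = -55X^4 < 0 (assuming positive values)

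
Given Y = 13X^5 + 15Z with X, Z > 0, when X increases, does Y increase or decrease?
Y increases

Taking the partial derivative:
∂Y/∂X = 65X^4

∂Y/∂X = 65X^4 > 0 (assuming positive values)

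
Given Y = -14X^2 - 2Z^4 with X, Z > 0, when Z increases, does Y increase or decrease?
Y decreases

Taking the partial derivative:
∂Y/∂Z = -8Z^3

∂Y/∂Z = -8Z^3 < 0 (assuming positive values)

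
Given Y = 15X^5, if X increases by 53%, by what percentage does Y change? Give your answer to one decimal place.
738.4%

For Y = 15X^5:
If X → X(1 + 0.53)
Then Y → Y · (1 + 0.53)^5
     ≈ Y · 8.3841

Percentage change = ((1 + 0.53)^5 − 1) × 100% ≈ 738.4%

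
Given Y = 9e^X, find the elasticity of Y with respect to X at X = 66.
Elasticity = 66

Elasticity = (dY/dX) · (X/Y)

dY/dX = 9·e^X
At X = 66: dY/dX = 9·e^66, Y = 9·e^66

Elasticity = (9·e^66) · (66 / (9·e^66)) = 66

Interpretation: for a small percentage change in X, the percentage change in Y is approximately 66.00 times as large.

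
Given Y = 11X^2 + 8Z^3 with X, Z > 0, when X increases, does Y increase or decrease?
Y increases

Taking the partial derivative:
∂Y/∂X = 22X

∂Y/∂X = 22X > 0 (assuming positive values)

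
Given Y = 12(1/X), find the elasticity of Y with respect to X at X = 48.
Elasticity = -1

Elasticity = (dY/dX) · (X/Y)

dY/dX = -12/X²
At X = 48: dY/dX = -1/192, Y = 1/4

Elasticity = (-1/192) · (48 / (1/4)) = -1

Interpretation: for a small percentage change in X, the percentage change in Y is approximately -1.00 times as large.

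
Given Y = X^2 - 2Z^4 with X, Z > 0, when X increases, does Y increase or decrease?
Y increases

Taking the partial derivative:
∂Y/∂X = 2X

∂Y/∂X = 2X > 0 (assuming positive values)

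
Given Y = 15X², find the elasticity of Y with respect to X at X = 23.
Elasticity = 2

Elasticity = (dY/dX) · (X/Y)

dY/dX = 30·X
At X = 23: dY/dX = 690, Y = 7935

Elasticity = 690 · (23 / 7935) = 2

Interpretation: for a small percentage change in X, the percentage change in Y is approximately 2.00 times as large.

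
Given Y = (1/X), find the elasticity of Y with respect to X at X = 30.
Elasticity = -1

Elasticity = (dY/dX) · (X/Y)

dY/dX = -1/X²
At X = 30: dY/dX = -1/900, Y = 1/30

Elasticity = (-1/900) · (30 / (1/30)) = -1

Interpretation: for a small percentage change in X, the percentage change in Y is approximately -1.00 times as large.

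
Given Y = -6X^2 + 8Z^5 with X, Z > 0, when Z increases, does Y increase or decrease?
Y increases

Taking the partial derivative:
∂Y/∂Z = 40Z^4

∂Y/∂Z = 40Z^4 > 0 (assuming positive values)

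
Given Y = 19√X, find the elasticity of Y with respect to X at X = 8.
Elasticity = 1/2

Elasticity = (dY/dX) · (X/Y)

dY/dX = 19/(2·√X)
At X = 8: dY/dX = 19·√2/8, Y = 38·√2

Elasticity = (19·√2/8) · (8 / (38·√2)) = 1/2

Interpretation: for a small percentage change in X, the percentage change in Y is approximately 0.50 times as large.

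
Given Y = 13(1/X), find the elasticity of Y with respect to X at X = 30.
Elasticity = -1

Elasticity = (dY/dX) · (X/Y)

dY/dX = -13/X²
At X = 30: dY/dX = -13/900, Y = 13/30

Elasticity = (-13/900) · (30 / (13/30)) = -1

Interpretation: for a small percentage change in X, the percentage change in Y is approximately -1.00 times as large.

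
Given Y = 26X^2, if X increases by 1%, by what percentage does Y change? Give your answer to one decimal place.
2.0%

For Y = 26X^2:
If X → X(1 + 0.01)
Then Y → Y · (1 + 0.01)^2
     = Y · 1.0201

Percentage change = ((1 + 0.01)^2 − 1) × 100% ≈ 2.0%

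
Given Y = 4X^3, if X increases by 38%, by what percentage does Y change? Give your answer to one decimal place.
162.8%

For Y = 4X^3:
If X → X(1 + 0.38)
Then Y → Y · (1 + 0.38)^3
     ≈ Y · 2.6281

Percentage change = ((1 + 0.38)^3 − 1) × 100% ≈ 162.8%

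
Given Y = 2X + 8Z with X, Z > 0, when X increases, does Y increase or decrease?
Y increases

Taking the partial derivative:
∂Y/∂X = 2

∂Y/∂X = 2 > 0 (assuming positive values)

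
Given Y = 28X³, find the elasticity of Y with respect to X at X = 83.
Elasticity = 3

Elasticity = (dY/dX) · (X/Y)

dY/dX = 84·X²
At X = 83: dY/dX = 578676, Y = 16010036

Elasticity = 578676 · (83 / 16010036) = 3

Interpretation: for a small percentage change in X, the percentage change in Y is approximately 3.00 times as large.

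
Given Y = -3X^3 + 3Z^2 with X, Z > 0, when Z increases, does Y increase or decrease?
Y increases

Taking the partial derivative:
∂Y/∂Z = 6Z

∂Y/∂Z = 6Z > 0 (assuming positive values)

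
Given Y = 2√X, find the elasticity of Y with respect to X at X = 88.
Elasticity = 1/2

Elasticity = (dY/dX) · (X/Y)

dY/dX = 1/√X
At X = 88: dY/dX = √22/44, Y = 4·√22

Elasticity = (√22/44) · (88 / (4·√22)) = 1/2

Interpretation: for a small percentage change in X, the percentage change in Y is approximately 0.50 times as large.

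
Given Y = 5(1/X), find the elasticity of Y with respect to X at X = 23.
Elasticity = -1

Elasticity = (dY/dX) · (X/Y)

dY/dX = -5/X²
At X = 23: dY/dX = -5/529, Y = 5/23

Elasticity = (-5/529) · (23 / (5/23)) = -1

Interpretation: for a small percentage change in X, the percentage change in Y is approximately -1.00 times as large.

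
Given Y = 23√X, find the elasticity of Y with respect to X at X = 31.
Elasticity = 1/2

Elasticity = (dY/dX) · (X/Y)

dY/dX = 23/(2·√X)
At X = 31: dY/dX = 23·√31/62, Y = 23·√31

Elasticity = (23·√31/62) · (31 / (23·√31)) = 1/2

Interpretation: for a small percentage change in X, the percentage change in Y is approximately 0.50 times as large.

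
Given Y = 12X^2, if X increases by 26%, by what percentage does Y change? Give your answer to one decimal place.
58.8%

For Y = 12X^2:
If X → X(1 + 0.26)
Then Y → Y · (1 + 0.26)^2
     = Y · 1.5876

Percentage change = ((1 + 0.26)^2 − 1) × 100% ≈ 58.8%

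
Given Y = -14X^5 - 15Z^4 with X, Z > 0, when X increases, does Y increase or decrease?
Y decreases

Taking the partial derivative:
∂Y/∂X = -70X^4

∂Y/∂X = -70X^4 < 0 (assuming positive values)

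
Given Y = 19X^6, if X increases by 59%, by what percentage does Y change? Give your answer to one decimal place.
1515.8%

For Y = 19X^6:
If X → X(1 + 0.59)
Then Y → Y · (1 + 0.59)^6
     ≈ Y · 16.1578

Percentage change = ((1 + 0.59)^6 − 1) × 100% ≈ 1515.8%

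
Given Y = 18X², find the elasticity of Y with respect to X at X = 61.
Elasticity = 2

Elasticity = (dY/dX) · (X/Y)

dY/dX = 36·X
At X = 61: dY/dX = 2196, Y = 66978

Elasticity = 2196 · (61 / 66978) = 2

Interpretation: for a small percentage change in X, the percentage change in Y is approximately 2.00 times as large.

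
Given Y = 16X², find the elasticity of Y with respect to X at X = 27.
Elasticity = 2

Elasticity = (dY/dX) · (X/Y)

dY/dX = 32·X
At X = 27: dY/dX = 864, Y = 11664

Elasticity = 864 · (27 / 11664) = 2

Interpretation: for a small percentage change in X, the percentage change in Y is approximately 2.00 times as large.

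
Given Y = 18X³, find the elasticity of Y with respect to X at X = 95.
Elasticity = 3

Elasticity = (dY/dX) · (X/Y)

dY/dX = 54·X²
At X = 95: dY/dX = 487350, Y = 15432750

Elasticity = 487350 · (95 / 15432750) = 3

Interpretation: for a small percentage change in X, the percentage change in Y is approximately 3.00 times as large.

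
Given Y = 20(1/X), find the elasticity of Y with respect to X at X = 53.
Elasticity = -1

Elasticity = (dY/dX) · (X/Y)

dY/dX = -20/X²
At X = 53: dY/dX = -20/2809, Y = 20/53

Elasticity = (-20/2809) · (53 / (20/53)) = -1

Interpretation: for a small percentage change in X, the percentage change in Y is approximately -1.00 times as large.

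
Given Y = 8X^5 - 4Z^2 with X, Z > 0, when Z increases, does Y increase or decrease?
Y decreases

Taking the partial derivative:
∂Y/∂Z = -8Z

∂Y/∂Z = -8Z < 0 (assuming positive values)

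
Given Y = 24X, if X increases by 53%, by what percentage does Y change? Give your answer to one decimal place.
53.0%

For Y = 24X:
If X → X(1 + 0.53)
Then Y → Y · (1 + 0.53)^1
     = Y · 1.5300

Percentage change = ((1 + 0.53)^1 − 1) × 100% = 53.0%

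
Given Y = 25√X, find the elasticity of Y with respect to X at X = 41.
Elasticity = 1/2

Elasticity = (dY/dX) · (X/Y)

dY/dX = 25/(2·√X)
At X = 41: dY/dX = 25·√41/82, Y = 25·√41

Elasticity = (25·√41/82) · (41 / (25·√41)) = 1/2

Interpretation: for a small percentage change in X, the percentage change in Y is approximately 0.50 times as large.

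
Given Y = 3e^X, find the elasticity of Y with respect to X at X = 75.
Elasticity = 75

Elasticity = (dY/dX) · (X/Y)

dY/dX = 3·e^X
At X = 75: dY/dX = 3·e^75, Y = 3·e^75

Elasticity = (3·e^75) · (75 / (3·e^75)) = 75

Interpretation: for a small percentage change in X, the percentage change in Y is approximately 75.00 times as large.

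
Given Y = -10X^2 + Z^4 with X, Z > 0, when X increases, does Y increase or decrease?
Y decreases

Taking the partial derivative:
∂Y/∂X = -20X

∂Y/∂X = -20X < 0 (assuming positive values)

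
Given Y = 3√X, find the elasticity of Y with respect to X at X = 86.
Elasticity = 1/2

Elasticity = (dY/dX) · (X/Y)

dY/dX = 3/(2·√X)
At X = 86: dY/dX = 3·√86/172, Y = 3·√86

Elasticity = (3·√86/172) · (86 / (3·√86)) = 1/2

Interpretation: for a small percentage change in X, the percentage change in Y is approximately 0.50 times as large.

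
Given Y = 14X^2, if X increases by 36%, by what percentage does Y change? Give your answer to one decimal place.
85.0%

For Y = 14X^2:
If X → X(1 + 0.36)
Then Y → Y · (1 + 0.36)^2
     = Y · 1.8496

Percentage change = ((1 + 0.36)^2 − 1) × 100% ≈ 85.0%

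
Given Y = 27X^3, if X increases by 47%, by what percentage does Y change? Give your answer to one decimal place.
217.7%

For Y = 27X^3:
If X → X(1 + 0.47)
Then Y → Y · (1 + 0.47)^3
     ≈ Y · 3.1765

Percentage change = ((1 + 0.47)^3 − 1) × 100% ≈ 217.7%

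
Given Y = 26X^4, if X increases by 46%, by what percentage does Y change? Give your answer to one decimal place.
354.4%

For Y = 26X^4:
If X → X(1 + 0.46)
Then Y → Y · (1 + 0.46)^4
     ≈ Y · 4.5437

Percentage change = ((1 + 0.46)^4 − 1) × 100% ≈ 354.4%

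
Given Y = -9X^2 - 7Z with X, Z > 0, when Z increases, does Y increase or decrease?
Y decreases

Taking the partial derivative:
∂Y/∂Z = -7

∂Y/∂Z = -7 < 0 (assuming positive values)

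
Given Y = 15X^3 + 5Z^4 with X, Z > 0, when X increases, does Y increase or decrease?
Y increases

Taking the partial derivative:
∂Y/∂X = 45X^2

∂Y/∂X = 45X^2 > 0 (assuming positive values)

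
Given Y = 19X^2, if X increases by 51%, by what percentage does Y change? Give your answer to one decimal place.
128.0%

For Y = 19X^2:
If X → X(1 + 0.51)
Then Y → Y · (1 + 0.51)^2
     = Y · 2.2801

Percentage change = ((1 + 0.51)^2 − 1) × 100% ≈ 128.0%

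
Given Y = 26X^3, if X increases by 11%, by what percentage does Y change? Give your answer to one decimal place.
36.8%

For Y = 26X^3:
If X → X(1 + 0.11)
Then Y → Y · (1 + 0.11)^3
     ≈ Y · 1.3676

Percentage change = ((1 + 0.11)^3 − 1) × 100% ≈ 36.8%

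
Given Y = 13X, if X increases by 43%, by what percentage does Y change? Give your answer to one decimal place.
43.0%

For Y = 13X:
If X → X(1 + 0.43)
Then Y → Y · (1 + 0.43)^1
     = Y · 1.4300

Percentage change = ((1 + 0.43)^1 − 1) × 100% = 43.0%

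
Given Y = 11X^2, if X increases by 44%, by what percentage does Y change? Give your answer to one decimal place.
107.4%

For Y = 11X^2:
If X → X(1 + 0.44)
Then Y → Y · (1 + 0.44)^2
     = Y · 2.0736

Percentage change = ((1 + 0.44)^2 − 1) × 100% ≈ 107.4%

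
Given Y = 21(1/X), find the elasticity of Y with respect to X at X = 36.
Elasticity = -1

Elasticity = (dY/dX) · (X/Y)

dY/dX = -21/X²
At X = 36: dY/dX = -7/432, Y = 7/12

Elasticity = (-7/432) · (36 / (7/12)) = -1

Interpretation: for a small percentage change in X, the percentage change in Y is approximately -1.00 times as large.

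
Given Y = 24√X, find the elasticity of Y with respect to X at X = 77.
Elasticity = 1/2

Elasticity = (dY/dX) · (X/Y)

dY/dX = 12/√X
At X = 77: dY/dX = 12·√77/77, Y = 24·√77

Elasticity = (12·√77/77) · (77 / (24·√77)) = 1/2

Interpretation: for a small percentage change in X, the percentage change in Y is approximately 0.50 times as large.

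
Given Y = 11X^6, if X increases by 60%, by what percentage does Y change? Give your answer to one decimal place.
1577.7%

For Y = 11X^6:
If X → X(1 + 0.6)
Then Y → Y · (1 + 0.6)^6
     ≈ Y · 16.7772

Percentage change = ((1 + 0.6)^6 − 1) × 100% ≈ 1577.7%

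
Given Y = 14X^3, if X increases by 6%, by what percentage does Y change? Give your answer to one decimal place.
19.1%

For Y = 14X^3:
If X → X(1 + 0.06)
Then Y → Y · (1 + 0.06)^3
     ≈ Y · 1.1910

Percentage change = ((1 + 0.06)^3 − 1) × 100% ≈ 19.1%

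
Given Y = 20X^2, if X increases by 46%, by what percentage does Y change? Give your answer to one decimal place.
113.2%

For Y = 20X^2:
If X → X(1 + 0.46)
Then Y → Y · (1 + 0.46)^2
     = Y · 2.1316

Percentage change = ((1 + 0.46)^2 − 1) × 100% ≈ 113.2%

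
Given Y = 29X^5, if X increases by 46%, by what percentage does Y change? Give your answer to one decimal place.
563.4%

For Y = 29X^5:
If X → X(1 + 0.46)
Then Y → Y · (1 + 0.46)^5
     ≈ Y · 6.6338

Percentage change = ((1 + 0.46)^5 − 1) × 100% ≈ 563.4%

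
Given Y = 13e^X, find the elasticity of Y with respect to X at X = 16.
Elasticity = 16

Elasticity = (dY/dX) · (X/Y)

dY/dX = 13·e^X
At X = 16: dY/dX = 13·e^16, Y = 13·e^16

Elasticity = (13·e^16) · (16 / (13·e^16)) = 16

Interpretation: for a small percentage change in X, the percentage change in Y is approximately 16.00 times as large.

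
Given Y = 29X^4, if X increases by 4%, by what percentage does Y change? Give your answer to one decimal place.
17.0%

For Y = 29X^4:
If X → X(1 + 0.04)
Then Y → Y · (1 + 0.04)^4
     ≈ Y · 1.1699

Percentage change = ((1 + 0.04)^4 − 1) × 100% ≈ 17.0%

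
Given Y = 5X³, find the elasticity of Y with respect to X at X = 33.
Elasticity = 3

Elasticity = (dY/dX) · (X/Y)

dY/dX = 15·X²
At X = 33: dY/dX = 16335, Y = 179685

Elasticity = 16335 · (33 / 179685) = 3

Interpretation: for a small percentage change in X, the percentage change in Y is approximately 3.00 times as large.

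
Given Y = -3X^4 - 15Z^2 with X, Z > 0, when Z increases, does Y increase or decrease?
Y decreases

Taking the partial derivative:
∂Y/∂Z = -30Z

∂Y/∂Z = -30Z < 0 (assuming positive values)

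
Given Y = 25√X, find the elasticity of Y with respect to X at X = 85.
Elasticity = 1/2

Elasticity = (dY/dX) · (X/Y)

dY/dX = 25/(2·√X)
At X = 85: dY/dX = 5·√85/34, Y = 25·√85

Elasticity = (5·√85/34) · (85 / (25·√85)) = 1/2

Interpretation: for a small percentage change in X, the percentage change in Y is approximately 0.50 times as large.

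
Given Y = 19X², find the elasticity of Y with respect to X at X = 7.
Elasticity = 2

Elasticity = (dY/dX) · (X/Y)

dY/dX = 38·X
At X = 7: dY/dX = 266, Y = 931

Elasticity = 266 · (7 / 931) = 2

Interpretation: for a small percentage change in X, the percentage change in Y is approximately 2.00 times as large.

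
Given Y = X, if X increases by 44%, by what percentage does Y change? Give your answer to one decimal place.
44.0%

For Y = X:
If X → X(1 + 0.44)
Then Y → Y · (1 + 0.44)^1
     = Y · 1.4400

Percentage change = ((1 + 0.44)^1 − 1) × 100% = 44.0%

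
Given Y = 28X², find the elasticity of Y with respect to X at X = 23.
Elasticity = 2

Elasticity = (dY/dX) · (X/Y)

dY/dX = 56·X
At X = 23: dY/dX = 1288, Y = 14812

Elasticity = 1288 · (23 / 14812) = 2

Interpretation: for a small percentage change in X, the percentage change in Y is approximately 2.00 times as large.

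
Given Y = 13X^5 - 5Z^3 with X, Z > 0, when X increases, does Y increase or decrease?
Y increases

Taking the partial derivative:
∂Y/∂X = 65X^4

∂Y/∂X = 65X^4 > 0 (assuming positive values)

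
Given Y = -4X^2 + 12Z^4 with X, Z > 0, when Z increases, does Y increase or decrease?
Y increases

Taking the partial derivative:
∂Y/∂Z = 48Z^3

∂Y/∂Z = 48Z^3 > 0 (assuming positive values)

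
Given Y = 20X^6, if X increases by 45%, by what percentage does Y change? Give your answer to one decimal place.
829.4%

For Y = 20X^6:
If X → X(1 + 0.45)
Then Y → Y · (1 + 0.45)^6
     ≈ Y · 9.2941

Percentage change = ((1 + 0.45)^6 − 1) × 100% ≈ 829.4%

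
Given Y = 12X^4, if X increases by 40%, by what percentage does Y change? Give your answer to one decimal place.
284.2%

For Y = 12X^4:
If X → X(1 + 0.4)
Then Y → Y · (1 + 0.4)^4
     = Y · 3.8416

Percentage change = ((1 + 0.4)^4 − 1) × 100% ≈ 284.2%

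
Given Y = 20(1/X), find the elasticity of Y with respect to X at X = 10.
Elasticity = -1

Elasticity = (dY/dX) · (X/Y)

dY/dX = -20/X²
At X = 10: dY/dX = -1/5, Y = 2

Elasticity = (-1/5) · (10 / 2) = -1

Interpretation: for a small percentage change in X, the percentage change in Y is approximately -1.00 times as large.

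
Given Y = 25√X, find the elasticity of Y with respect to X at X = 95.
Elasticity = 1/2

Elasticity = (dY/dX) · (X/Y)

dY/dX = 25/(2·√X)
At X = 95: dY/dX = 5·√95/38, Y = 25·√95

Elasticity = (5·√95/38) · (95 / (25·√95)) = 1/2

Interpretation: for a small percentage change in X, the percentage change in Y is approximately 0.50 times as large.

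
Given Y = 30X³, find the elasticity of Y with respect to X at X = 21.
Elasticity = 3

Elasticity = (dY/dX) · (X/Y)

dY/dX = 90·X²
At X = 21: dY/dX = 39690, Y = 277830

Elasticity = 39690 · (21 / 277830) = 3

Interpretation: for a small percentage change in X, the percentage change in Y is approximately 3.00 times as large.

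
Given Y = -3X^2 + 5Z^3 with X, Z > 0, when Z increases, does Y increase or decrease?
Y increases

Taking the partial derivative:
∂Y/∂Z = 15Z^2

∂Y/∂Z = 15Z^2 > 0 (assuming positive values)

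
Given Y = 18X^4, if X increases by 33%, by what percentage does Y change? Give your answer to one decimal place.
212.9%

For Y = 18X^4:
If X → X(1 + 0.33)
Then Y → Y · (1 + 0.33)^4
     ≈ Y · 3.1290

Percentage change = ((1 + 0.33)^4 − 1) × 100% ≈ 212.9%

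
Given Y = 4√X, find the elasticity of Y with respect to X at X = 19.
Elasticity = 1/2

Elasticity = (dY/dX) · (X/Y)

dY/dX = 2/√X
At X = 19: dY/dX = 2·√19/19, Y = 4·√19

Elasticity = (2·√19/19) · (19 / (4·√19)) = 1/2

Interpretation: for a small percentage change in X, the percentage change in Y is approximately 0.50 times as large.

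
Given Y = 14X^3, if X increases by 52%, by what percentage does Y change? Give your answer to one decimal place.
251.2%

For Y = 14X^3:
If X → X(1 + 0.52)
Then Y → Y · (1 + 0.52)^3
     ≈ Y · 3.5118

Percentage change = ((1 + 0.52)^3 − 1) × 100% ≈ 251.2%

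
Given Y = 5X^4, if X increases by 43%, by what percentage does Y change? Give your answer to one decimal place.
318.2%

For Y = 5X^4:
If X → X(1 + 0.43)
Then Y → Y · (1 + 0.43)^4
     ≈ Y · 4.1816

Percentage change = ((1 + 0.43)^4 − 1) × 100% ≈ 318.2%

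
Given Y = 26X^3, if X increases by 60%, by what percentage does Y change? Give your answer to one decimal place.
309.6%

For Y = 26X^3:
If X → X(1 + 0.6)
Then Y → Y · (1 + 0.6)^3
     = Y · 4.0960

Percentage change = ((1 + 0.6)^3 − 1) × 100% = 309.6%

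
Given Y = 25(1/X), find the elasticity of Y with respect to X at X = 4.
Elasticity = -1

Elasticity = (dY/dX) · (X/Y)

dY/dX = -25/X²
At X = 4: dY/dX = -25/16, Y = 25/4

Elasticity = (-25/16) · (4 / (25/4)) = -1

Interpretation: for a small percentage change in X, the percentage change in Y is approximately -1.00 times as large.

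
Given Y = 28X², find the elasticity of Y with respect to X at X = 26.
Elasticity = 2

Elasticity = (dY/dX) · (X/Y)

dY/dX = 56·X
At X = 26: dY/dX = 1456, Y = 18928

Elasticity = 1456 · (26 / 18928) = 2

Interpretation: for a small percentage change in X, the percentage change in Y is approximately 2.00 times as large.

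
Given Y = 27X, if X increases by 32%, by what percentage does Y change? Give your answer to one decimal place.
32.0%

For Y = 27X:
If X → X(1 + 0.32)
Then Y → Y · (1 + 0.32)^1
     = Y · 1.3200

Percentage change = ((1 + 0.32)^1 − 1) × 100% = 32.0%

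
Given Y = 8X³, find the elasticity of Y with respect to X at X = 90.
Elasticity = 3

Elasticity = (dY/dX) · (X/Y)

dY/dX = 24·X²
At X = 90: dY/dX = 194400, Y = 5832000

Elasticity = 194400 · (90 / 5832000) = 3

Interpretation: for a small percentage change in X, the percentage change in Y is approximately 3.00 times as large.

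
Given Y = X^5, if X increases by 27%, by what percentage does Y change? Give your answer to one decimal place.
230.4%

For Y = X^5:
If X → X(1 + 0.27)
Then Y → Y · (1 + 0.27)^5
     ≈ Y · 3.3038

Percentage change = ((1 + 0.27)^5 − 1) × 100% ≈ 230.4%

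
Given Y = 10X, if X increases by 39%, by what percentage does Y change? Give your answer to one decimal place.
39.0%

For Y = 10X:
If X → X(1 + 0.39)
Then Y → Y · (1 + 0.39)^1
     = Y · 1.3900

Percentage change = ((1 + 0.39)^1 − 1) × 100% = 39.0%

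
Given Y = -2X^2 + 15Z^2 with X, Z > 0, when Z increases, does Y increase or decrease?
Y increases

Taking the partial derivative:
∂Y/∂Z = 30Z

∂Y/∂Z = 30Z > 0 (assuming positive values)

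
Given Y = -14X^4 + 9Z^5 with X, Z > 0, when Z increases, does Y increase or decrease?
Y increases

Taking the partial derivative:
∂Y/∂Z = 45Z^4

∂Y/∂Z = 45Z^4 > 0 (assuming positive values)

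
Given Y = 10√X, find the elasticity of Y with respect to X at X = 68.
Elasticity = 1/2

Elasticity = (dY/dX) · (X/Y)

dY/dX = 5/√X
At X = 68: dY/dX = 5·√17/34, Y = 20·√17

Elasticity = (5·√17/34) · (68 / (20·√17)) = 1/2

Interpretation: for a small percentage change in X, the percentage change in Y is approximately 0.50 times as large.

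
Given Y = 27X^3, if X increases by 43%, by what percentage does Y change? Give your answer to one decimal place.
192.4%

For Y = 27X^3:
If X → X(1 + 0.43)
Then Y → Y · (1 + 0.43)^3
     ≈ Y · 2.9242

Percentage change = ((1 + 0.43)^3 − 1) × 100% ≈ 192.4%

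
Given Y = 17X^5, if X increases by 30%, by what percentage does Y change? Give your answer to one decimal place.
271.3%

For Y = 17X^5:
If X → X(1 + 0.3)
Then Y → Y · (1 + 0.3)^5
     ≈ Y · 3.7129

Percentage change = ((1 + 0.3)^5 − 1) × 100% ≈ 271.3%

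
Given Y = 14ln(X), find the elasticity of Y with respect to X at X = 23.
Elasticity = 1/ln(23) ≈ 0.3189

Elasticity = (dY/dX) · (X/Y)

dY/dX = 14/X
At X = 23: dY/dX = 14/23, Y = 14·ln(23)

Elasticity = (14/23) · (23 / (14·ln(23))) = 1/ln(23) ≈ 0.3189

Interpretation: for a small percentage change in X, the percentage change in Y is approximately 0.32 times as large.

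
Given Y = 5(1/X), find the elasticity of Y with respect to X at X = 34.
Elasticity = -1

Elasticity = (dY/dX) · (X/Y)

dY/dX = -5/X²
At X = 34: dY/dX = -5/1156, Y = 5/34

Elasticity = (-5/1156) · (34 / (5/34)) = -1

Interpretation: for a small percentage change in X, the percentage change in Y is approximately -1.00 times as large.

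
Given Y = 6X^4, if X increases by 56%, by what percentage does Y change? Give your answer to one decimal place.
492.2%

For Y = 6X^4:
If X → X(1 + 0.56)
Then Y → Y · (1 + 0.56)^4
     ≈ Y · 5.9224

Percentage change = ((1 + 0.56)^4 − 1) × 100% ≈ 492.2%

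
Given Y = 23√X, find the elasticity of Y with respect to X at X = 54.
Elasticity = 1/2

Elasticity = (dY/dX) · (X/Y)

dY/dX = 23/(2·√X)
At X = 54: dY/dX = 23·√6/36, Y = 69·√6

Elasticity = (23·√6/36) · (54 / (69·√6)) = 1/2

Interpretation: for a small percentage change in X, the percentage change in Y is approximately 0.50 times as large.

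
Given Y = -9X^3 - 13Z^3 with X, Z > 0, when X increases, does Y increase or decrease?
Y decreases

Taking the partial derivative:
∂Y/∂X = -27X^2

∂Y/∂X = -27X^2 < 0 (assuming positive values)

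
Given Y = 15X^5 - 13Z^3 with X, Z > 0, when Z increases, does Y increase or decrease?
Y decreases

Taking the partial derivative:
∂Y/∂Z = -39Z^2

∂Y/∂Z = -39Z^2 < 0 (assuming positive values)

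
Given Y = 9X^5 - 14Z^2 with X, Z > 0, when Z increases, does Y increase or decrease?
Y decreases

Taking the partial derivative:
∂Y/∂Z = -28Z

∂Y/∂Z = -28Z < 0 (assuming positive values)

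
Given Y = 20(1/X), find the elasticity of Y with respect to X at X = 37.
Elasticity = -1

Elasticity = (dY/dX) · (X/Y)

dY/dX = -20/X²
At X = 37: dY/dX = -20/1369, Y = 20/37

Elasticity = (-20/1369) · (37 / (20/37)) = -1

Interpretation: for a small percentage change in X, the percentage change in Y is approximately -1.00 times as large.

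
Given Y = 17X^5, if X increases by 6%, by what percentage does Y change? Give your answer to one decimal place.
33.8%

For Y = 17X^5:
If X → X(1 + 0.06)
Then Y → Y · (1 + 0.06)^5
     ≈ Y · 1.3382

Percentage change = ((1 + 0.06)^5 − 1) × 100% ≈ 33.8%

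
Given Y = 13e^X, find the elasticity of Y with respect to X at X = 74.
Elasticity = 74

Elasticity = (dY/dX) · (X/Y)

dY/dX = 13·e^X
At X = 74: dY/dX = 13·e^74, Y = 13·e^74

Elasticity = (13·e^74) · (74 / (13·e^74)) = 74

Interpretation: for a small percentage change in X, the percentage change in Y is approximately 74.00 times as large.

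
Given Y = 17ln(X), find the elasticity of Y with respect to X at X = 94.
Elasticity = 1/ln(94) ≈ 0.2201

Elasticity = (dY/dX) · (X/Y)

dY/dX = 17/X
At X = 94: dY/dX = 17/94, Y = 17·ln(94)

Elasticity = (17/94) · (94 / (17·ln(94))) = 1/ln(94) ≈ 0.2201

Interpretation: for a small percentage change in X, the percentage change in Y is approximately 0.22 times as large.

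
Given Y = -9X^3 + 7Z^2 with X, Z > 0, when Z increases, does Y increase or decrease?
Y increases

Taking the partial derivative:
∂Y/∂Z = 14Z

∂Y/∂Z = 14Z > 0 (assuming positive values)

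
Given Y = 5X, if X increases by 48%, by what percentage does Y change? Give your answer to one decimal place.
48.0%

For Y = 5X:
If X → X(1 + 0.48)
Then Y → Y · (1 + 0.48)^1
     = Y · 1.4800

Percentage change = ((1 + 0.48)^1 − 1) × 100% = 48.0%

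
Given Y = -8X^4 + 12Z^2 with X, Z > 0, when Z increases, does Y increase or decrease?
Y increases

Taking the partial derivative:
∂Y/∂Z = 24Z

∂Y/∂Z = 24Z > 0 (assuming positive values)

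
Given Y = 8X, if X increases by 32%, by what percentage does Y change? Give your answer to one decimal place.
32.0%

For Y = 8X:
If X → X(1 + 0.32)
Then Y → Y · (1 + 0.32)^1
     = Y · 1.3200

Percentage change = ((1 + 0.32)^1 − 1) × 100% = 32.0%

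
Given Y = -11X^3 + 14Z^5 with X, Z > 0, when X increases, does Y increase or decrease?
Y decreases

Taking the partial derivative:
∂Y/∂X = -33X^2

∂Y/∂X = -33X^2 < 0 (assuming positive values)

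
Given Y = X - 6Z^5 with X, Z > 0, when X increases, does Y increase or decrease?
Y increases

Taking the partial derivative:
∂Y/∂X = 1

∂Y/∂X = 1 > 0 (assuming positive values)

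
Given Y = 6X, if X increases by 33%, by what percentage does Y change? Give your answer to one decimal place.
33.0%

For Y = 6X:
If X → X(1 + 0.33)
Then Y → Y · (1 + 0.33)^1
     = Y · 1.3300

Percentage change = ((1 + 0.33)^1 − 1) × 100% = 33.0%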